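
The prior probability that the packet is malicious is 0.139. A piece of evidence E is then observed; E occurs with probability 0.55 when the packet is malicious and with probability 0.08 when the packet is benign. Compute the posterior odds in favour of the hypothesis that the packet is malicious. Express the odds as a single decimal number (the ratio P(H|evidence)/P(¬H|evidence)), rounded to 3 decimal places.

Prior odds = 0.139/(1−0.139) = 0.16144. In log-odds, ln(0.16144) = -1.8236.
Add log likelihood ratio: ln(6.8750) = 1.9279.
Posterior log-odds = 0.10427, so posterior odds = exp(0.10427) = 1.1099.

Posterior odds ≈ 1.110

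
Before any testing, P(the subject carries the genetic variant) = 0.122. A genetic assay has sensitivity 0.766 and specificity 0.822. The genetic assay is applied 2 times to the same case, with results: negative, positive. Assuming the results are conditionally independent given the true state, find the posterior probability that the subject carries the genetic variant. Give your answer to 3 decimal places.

Posterior P(H) ≈ 0.145

With H the event that the subject carries the genetic variant, the joint likelihood of the observed sequence is P(data|H) = 0.234·0.766 = 0.17924 and P(data|¬H) = 0.822·0.178 = 0.14632.
Bayes: P(H|data) = 0.122·0.17924 / (0.122·0.17924 + 0.878·0.14632) = 0.021868/0.15033 = 0.1455.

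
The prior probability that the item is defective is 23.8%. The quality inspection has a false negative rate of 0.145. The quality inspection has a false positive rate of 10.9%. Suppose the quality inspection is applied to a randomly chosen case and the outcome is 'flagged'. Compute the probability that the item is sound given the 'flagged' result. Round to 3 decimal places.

Let H be the event that the item is defective. P(H) = 0.238, so P(¬H) = 0.762. With E the 'flagged' result, P(E|H) = 0.855 and P(E|¬H) = 0.109.
P(E) = 0.855·0.238 + 0.109·0.762 = 0.20349 + 0.083058 = 0.28655.
By Bayes' theorem, P(H|E) = 0.20349 / 0.28655 = 0.710. Hence P(¬H|E) = 1 − 0.710 = 0.290.

P(¬H | E) ≈ 0.290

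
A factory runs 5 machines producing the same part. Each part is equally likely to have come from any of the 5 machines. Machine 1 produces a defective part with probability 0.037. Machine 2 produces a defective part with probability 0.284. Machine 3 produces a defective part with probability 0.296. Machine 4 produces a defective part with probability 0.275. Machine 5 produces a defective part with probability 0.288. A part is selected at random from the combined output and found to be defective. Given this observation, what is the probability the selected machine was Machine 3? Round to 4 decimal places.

Posterior probability ≈ 0.2508

P(defective|M1) = 0.037; P(defective|M2) = 0.284; P(defective|M3) = 0.296; P(defective|M4) = 0.275; P(defective|M5) = 0.288.
Prior × likelihood for each source: 0.2·0.037=0.007400, 0.2·0.284=0.05680, 0.2·0.296=0.05920, 0.2·0.275=0.05500, 0.2·0.288=0.05760. Summing gives P(defective) = 0.23600.
P(Machine 3 | defective) = 0.05920 / 0.23600 = 0.2508.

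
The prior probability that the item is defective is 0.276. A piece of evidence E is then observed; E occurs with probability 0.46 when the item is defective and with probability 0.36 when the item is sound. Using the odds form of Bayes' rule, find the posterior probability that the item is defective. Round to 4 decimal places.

Posterior probability ≈ 0.3276

Prior odds = 0.276/(1−0.276) = 0.38122.
Likelihood ratio for E = 0.46/0.36 = 1.2778.
Posterior odds = prior odds × LR = 0.48711.
Posterior probability = odds/(1+odds) = 0.48711/1.4871 = 0.3276.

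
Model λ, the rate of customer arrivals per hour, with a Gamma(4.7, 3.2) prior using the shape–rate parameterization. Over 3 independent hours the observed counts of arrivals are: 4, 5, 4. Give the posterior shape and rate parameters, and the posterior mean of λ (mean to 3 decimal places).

The Poisson likelihood adds the total count to the shape and the number of exposure periods to the rate. Here ∑xᵢ = 13 and n = 3, so shape 4.7→17.7 and rate 3.2→6.2.
E[λ | data] = 17.7/6.2 = 2.855.

Posterior: Gamma(shape=17.7, rate=6.2); mean ≈ 2.855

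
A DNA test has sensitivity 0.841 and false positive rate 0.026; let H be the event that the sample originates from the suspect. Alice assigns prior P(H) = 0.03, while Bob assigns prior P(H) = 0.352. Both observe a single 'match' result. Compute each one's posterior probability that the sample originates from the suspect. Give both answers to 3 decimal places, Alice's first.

P('+'|H) = 0.841, P('+'|¬H) = 0.026.
Alice: numerator 0.841·0.03 = 0.025230; evidence = 0.025230+0.026·0.97 = 0.050450; posterior = 0.500.
Bob: numerator 0.841·0.352 = 0.29603; evidence = 0.29603+0.026·0.648 = 0.31288; posterior = 0.946.

Alice: 0.500; Bob: 0.946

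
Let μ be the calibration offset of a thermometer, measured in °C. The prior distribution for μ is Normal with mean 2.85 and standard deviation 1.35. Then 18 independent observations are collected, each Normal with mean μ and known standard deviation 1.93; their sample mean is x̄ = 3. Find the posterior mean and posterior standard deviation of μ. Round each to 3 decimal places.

Posterior mean ≈ 2.985; posterior SD ≈ 0.431

Prior precision 1/τ₀² = 1/1.35² = 0.548697; data precision n/σ² = 18/1.93² = 4.83234.
Posterior precision = 0.548697 + 4.83234 = 5.38104, giving posterior SD = 1/√5.38104 = 0.431.
Posterior mean = (0.548697·2.85 + 4.83234·3) / 5.38104 = 2.985.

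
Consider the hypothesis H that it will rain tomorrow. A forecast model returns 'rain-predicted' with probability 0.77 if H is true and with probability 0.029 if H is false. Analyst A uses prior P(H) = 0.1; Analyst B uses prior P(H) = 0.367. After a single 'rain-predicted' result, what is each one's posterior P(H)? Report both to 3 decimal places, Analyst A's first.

Analyst A: 0.747; Analyst B: 0.939

The likelihood ratio for a 'rain-predicted' result is 0.77/0.029 = 26.552.
Analyst A: prior odds 0.1/0.9 = 0.11111; posterior odds 2.9502; posterior probability 0.747.
Analyst B: prior odds 0.367/0.633 = 0.57978; posterior odds 15.394; posterior probability 0.939.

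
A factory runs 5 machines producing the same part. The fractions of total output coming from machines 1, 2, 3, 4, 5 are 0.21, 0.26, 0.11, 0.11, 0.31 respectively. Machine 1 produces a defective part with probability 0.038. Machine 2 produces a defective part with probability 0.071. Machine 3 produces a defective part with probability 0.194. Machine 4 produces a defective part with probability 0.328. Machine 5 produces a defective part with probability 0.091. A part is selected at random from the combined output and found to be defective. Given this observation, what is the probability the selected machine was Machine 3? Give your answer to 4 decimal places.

Posterior probability ≈ 0.1904

Tabulate prior·likelihood by source: [1] prior 0.21, lik 0.038, product 0.007980; [2] prior 0.26, lik 0.071, product 0.01846; [3] prior 0.11, lik 0.194, product 0.02134; [4] prior 0.11, lik 0.328, product 0.03608; [5] prior 0.31, lik 0.091, product 0.02821.
Normalizing constant = 0.11207; the posterior for Machine 3 is its product over the sum, 0.02134/0.11207 = 0.1904.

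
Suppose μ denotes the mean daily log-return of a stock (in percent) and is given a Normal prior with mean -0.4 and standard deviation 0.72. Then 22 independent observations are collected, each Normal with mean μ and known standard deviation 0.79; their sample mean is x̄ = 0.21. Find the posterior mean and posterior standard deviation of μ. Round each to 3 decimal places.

Posterior mean ≈ 0.178; posterior SD ≈ 0.164

Prior precision 1/τ₀² = 1/0.72² = 1.92901; data precision n/σ² = 22/0.79² = 35.2508.
Posterior precision = 1.92901 + 35.2508 = 37.1798, giving posterior SD = 1/√37.1798 = 0.164.
Posterior mean = (1.92901·-0.4 + 35.2508·0.21) / 37.1798 = 0.178.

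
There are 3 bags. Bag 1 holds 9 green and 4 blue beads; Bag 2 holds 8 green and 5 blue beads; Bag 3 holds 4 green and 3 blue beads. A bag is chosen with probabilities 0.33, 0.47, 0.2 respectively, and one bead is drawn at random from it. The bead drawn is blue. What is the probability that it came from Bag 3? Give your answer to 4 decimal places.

Posterior probability ≈ 0.2329

Tabulate prior·likelihood by source: [1] prior 0.33, lik 0.3077, product 0.1015; [2] prior 0.47, lik 0.3846, product 0.1808; [3] prior 0.2, lik 0.4286, product 0.08571.
Normalizing constant = 0.36802; the posterior for Bag 3 is its product over the sum, 0.08571/0.36802 = 0.2329.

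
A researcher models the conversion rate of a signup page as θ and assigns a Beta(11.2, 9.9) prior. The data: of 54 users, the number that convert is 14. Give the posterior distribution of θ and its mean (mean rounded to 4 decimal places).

Posterior: Beta(25.2, 49.9); mean ≈ 0.3356

The binomial likelihood is conjugate to the Beta prior: with 14 successes and 40 failures, the posterior is Beta(11.2+14, 9.9+40) = Beta(25.2, 49.9).
Posterior mean = α/(α+β) = 25.2/75.1 = 0.3356.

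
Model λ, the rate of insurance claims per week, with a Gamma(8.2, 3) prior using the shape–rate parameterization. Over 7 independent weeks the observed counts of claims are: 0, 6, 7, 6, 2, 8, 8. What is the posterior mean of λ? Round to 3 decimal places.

Posterior mean ≈ 4.520

Total count ∑xᵢ = 37 over n = 7 weeks.
Gamma is conjugate to the Poisson likelihood: posterior is Gamma(shape = 8.2+37 = 45.2, rate = 3+7 = 10).
E[λ | data] = 45.2/10 = 4.520.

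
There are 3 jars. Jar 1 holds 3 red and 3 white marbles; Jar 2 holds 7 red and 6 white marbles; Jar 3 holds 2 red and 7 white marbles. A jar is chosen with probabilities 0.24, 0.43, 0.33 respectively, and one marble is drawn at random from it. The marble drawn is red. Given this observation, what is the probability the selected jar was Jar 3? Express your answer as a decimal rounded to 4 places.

P(red|Jar 1) = 0.5; P(red|Jar 2) = 0.5385; P(red|Jar 3) = 0.2222.
Prior × likelihood for each source: 0.24·0.5=0.1200, 0.43·0.5385=0.2315, 0.33·0.2222=0.07333. Summing gives P(red) = 0.42487.
P(Jar 3 | red) = 0.07333 / 0.42487 = 0.1726.

Posterior probability ≈ 0.1726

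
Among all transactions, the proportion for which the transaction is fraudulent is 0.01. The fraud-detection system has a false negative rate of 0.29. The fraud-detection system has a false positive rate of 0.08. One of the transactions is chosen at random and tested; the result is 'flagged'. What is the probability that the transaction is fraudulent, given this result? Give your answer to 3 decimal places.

P(H | E) ≈ 0.082

Let H be the event that the transaction is fraudulent. P(H) = 0.01, so P(¬H) = 0.99. With E the 'flagged' result, P(E|H) = 0.71 and P(E|¬H) = 0.08.
P(E) = 0.71·0.01 + 0.08·0.99 = 0.0071000 + 0.079200 = 0.086300.
By Bayes' theorem, P(H|E) = 0.0071000 / 0.086300 = 0.082.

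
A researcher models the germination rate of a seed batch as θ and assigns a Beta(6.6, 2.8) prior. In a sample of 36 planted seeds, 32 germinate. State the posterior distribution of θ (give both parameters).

The binomial likelihood is conjugate to the Beta prior: with 32 successes and 4 failures, the posterior is Beta(6.6+32, 2.8+4) = Beta(38.6, 6.8).

Posterior: Beta(38.6, 6.8)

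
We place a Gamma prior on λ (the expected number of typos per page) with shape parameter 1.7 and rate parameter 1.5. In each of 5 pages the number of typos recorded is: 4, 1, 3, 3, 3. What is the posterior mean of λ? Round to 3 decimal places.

The Poisson likelihood adds the total count to the shape and the number of exposure periods to the rate. Here ∑xᵢ = 14 and n = 5, so shape 1.7→15.7 and rate 1.5→6.5.
Posterior mean = shape/rate = 15.7/6.5 = 2.415.

Posterior mean ≈ 2.415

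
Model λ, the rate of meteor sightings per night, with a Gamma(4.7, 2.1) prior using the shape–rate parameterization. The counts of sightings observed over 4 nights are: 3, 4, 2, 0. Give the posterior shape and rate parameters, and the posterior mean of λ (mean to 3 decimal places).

Posterior: Gamma(shape=13.7, rate=6.1); mean ≈ 2.246

The Poisson likelihood adds the total count to the shape and the number of exposure periods to the rate. Here ∑xᵢ = 9 and n = 4, so shape 4.7→13.7 and rate 2.1→6.1.
E[λ | data] = 13.7/6.1 = 2.246.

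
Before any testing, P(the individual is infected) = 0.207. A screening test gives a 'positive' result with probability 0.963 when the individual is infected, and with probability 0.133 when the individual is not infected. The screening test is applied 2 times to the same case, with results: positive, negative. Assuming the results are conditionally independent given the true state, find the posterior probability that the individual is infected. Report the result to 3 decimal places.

Posterior P(H) ≈ 0.075

Let H be the event that the individual is infected; start with P(H) = 0.207. P('positive'|H) = 0.963, P('positive'|¬H) = 0.133.
Update on result 1 ('positive'): P(H) ← 0.963·0.2070 / (0.963·0.2070 + 0.133·0.7930) = 0.19934/0.30481 = 0.6540.
Update on result 2 ('negative'): P(H) ← 0.037·0.6540 / (0.037·0.6540 + 0.867·0.3460) = 0.024197/0.32419 = 0.0746.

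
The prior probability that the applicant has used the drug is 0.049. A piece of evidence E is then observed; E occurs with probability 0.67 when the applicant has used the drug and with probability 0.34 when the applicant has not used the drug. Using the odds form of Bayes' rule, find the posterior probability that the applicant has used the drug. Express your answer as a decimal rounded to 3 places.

Prior odds = 0.049/(1−0.049) = 0.051525.
Likelihood ratio for E = 0.67/0.34 = 1.9706.
Posterior odds = prior odds × LR = 0.10153.
Posterior probability = odds/(1+odds) = 0.10153/1.1015 = 0.092.

Posterior probability ≈ 0.092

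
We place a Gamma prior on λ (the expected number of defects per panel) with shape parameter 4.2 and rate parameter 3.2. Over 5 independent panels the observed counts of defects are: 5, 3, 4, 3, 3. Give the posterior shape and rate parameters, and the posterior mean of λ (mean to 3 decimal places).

Posterior: Gamma(shape=22.2, rate=8.2); mean ≈ 2.707

The Poisson likelihood adds the total count to the shape and the number of exposure periods to the rate. Here ∑xᵢ = 18 and n = 5, so shape 4.2→22.2 and rate 3.2→8.2.
Posterior mean = shape/rate = 22.2/8.2 = 2.707.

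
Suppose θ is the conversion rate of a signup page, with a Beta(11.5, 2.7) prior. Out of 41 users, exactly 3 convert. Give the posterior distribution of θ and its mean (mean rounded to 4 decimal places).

Posterior: Beta(14.5, 40.7); mean ≈ 0.2627

The binomial likelihood is conjugate to the Beta prior: with 3 successes and 38 failures, the posterior is Beta(11.5+3, 2.7+38) = Beta(14.5, 40.7).
Posterior mean = α/(α+β) = 14.5/55.2 = 0.2627.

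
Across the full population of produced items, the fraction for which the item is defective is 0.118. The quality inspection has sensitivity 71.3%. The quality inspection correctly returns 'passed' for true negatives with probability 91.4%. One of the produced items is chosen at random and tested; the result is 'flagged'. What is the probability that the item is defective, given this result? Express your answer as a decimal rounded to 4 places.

P(H | E) ≈ 0.5259

Let H be the event that the item is defective. P(H) = 0.118, so P(¬H) = 0.882. With E the 'flagged' result, P(E|H) = 0.713 and P(E|¬H) = 0.086.
P(E) = 0.713·0.118 + 0.086·0.882 = 0.084134 + 0.075852 = 0.15999.
By Bayes' theorem, P(H|E) = 0.084134 / 0.15999 = 0.5259.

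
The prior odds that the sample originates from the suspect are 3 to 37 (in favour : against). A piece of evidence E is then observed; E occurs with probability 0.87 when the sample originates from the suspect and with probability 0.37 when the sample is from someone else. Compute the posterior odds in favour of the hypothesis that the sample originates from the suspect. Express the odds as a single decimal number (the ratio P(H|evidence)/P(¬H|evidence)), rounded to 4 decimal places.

Prior odds = 3/37 = 0.081081. In log-odds, ln(0.081081) = -2.5123.
Add log likelihood ratio: ln(2.3514) = 0.85499.
Posterior log-odds = -1.6573, so posterior odds = exp(-1.6573) = 0.19065.

Posterior odds ≈ 0.1907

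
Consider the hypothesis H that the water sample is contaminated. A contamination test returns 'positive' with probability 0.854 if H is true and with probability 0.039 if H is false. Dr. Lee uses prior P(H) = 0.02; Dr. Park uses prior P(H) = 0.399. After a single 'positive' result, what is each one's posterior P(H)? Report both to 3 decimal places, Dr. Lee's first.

Dr. Lee: 0.309; Dr. Park: 0.936

The likelihood ratio for a 'positive' result is 0.854/0.039 = 21.897.
Dr. Lee: prior odds 0.02/0.98 = 0.020408; posterior odds 0.44689; posterior probability 0.309.
Dr. Park: prior odds 0.399/0.601 = 0.66389; posterior odds 14.538; posterior probability 0.936.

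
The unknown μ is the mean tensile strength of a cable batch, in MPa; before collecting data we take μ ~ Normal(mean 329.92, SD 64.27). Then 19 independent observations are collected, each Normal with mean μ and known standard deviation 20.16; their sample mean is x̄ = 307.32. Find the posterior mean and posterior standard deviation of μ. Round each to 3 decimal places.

Prior precision 1/τ₀² = 1/64.27² = 0.00024209; data precision n/σ² = 19/20.16² = 0.0467490.
Posterior precision = 0.00024209 + 0.0467490 = 0.0469911, giving posterior SD = 1/√0.0469911 = 4.613.
Posterior mean = (0.00024209·329.92 + 0.0467490·307.32) / 0.0469911 = 307.436.

Posterior mean ≈ 307.436; posterior SD ≈ 4.613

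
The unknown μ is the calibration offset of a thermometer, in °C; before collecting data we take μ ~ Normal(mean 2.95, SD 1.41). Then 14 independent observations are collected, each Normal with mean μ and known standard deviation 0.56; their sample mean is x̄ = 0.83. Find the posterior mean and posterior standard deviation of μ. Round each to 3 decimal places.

Posterior mean ≈ 0.854; posterior SD ≈ 0.149

With known σ, the Normal prior is conjugate. Weight on the data is w = (n/σ²)/(n/σ² + 1/τ₀²) = 44.6429/(44.6429+0.502993) = 0.98886.
Posterior mean = w·x̄ + (1−w)·μ₀ = 0.98886·0.83 + 0.011142·2.95 = 0.854. Posterior variance = 1/(44.6429+0.502993) = 0.0221504, so SD = 0.149.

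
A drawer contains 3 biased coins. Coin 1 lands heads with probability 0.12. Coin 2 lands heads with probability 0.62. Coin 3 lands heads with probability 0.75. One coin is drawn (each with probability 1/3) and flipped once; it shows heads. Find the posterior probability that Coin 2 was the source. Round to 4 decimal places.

Posterior probability ≈ 0.4161

Tabulate prior·likelihood by source: [1] prior 0.333333, lik 0.12, product 0.04000; [2] prior 0.333333, lik 0.62, product 0.2067; [3] prior 0.333333, lik 0.75, product 0.2500.
Normalizing constant = 0.49667; the posterior for Coin 2 is its product over the sum, 0.2067/0.49667 = 0.4161.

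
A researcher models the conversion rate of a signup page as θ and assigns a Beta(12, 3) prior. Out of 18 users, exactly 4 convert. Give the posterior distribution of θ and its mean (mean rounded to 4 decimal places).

Observing 4 successes and 14 failures updates Beta(12, 3) by adding the success and failure counts to the two shape parameters: α = 12+4 = 16, β = 3+14 = 17.
Posterior mean = α/(α+β) = 16/33 = 0.4848.

Posterior: Beta(16, 17); mean ≈ 0.4848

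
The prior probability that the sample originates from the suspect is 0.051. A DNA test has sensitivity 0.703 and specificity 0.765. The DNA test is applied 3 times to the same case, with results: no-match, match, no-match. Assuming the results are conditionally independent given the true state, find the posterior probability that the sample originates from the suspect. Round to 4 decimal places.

Posterior P(H) ≈ 0.0237

Let H be the event that the sample originates from the suspect; start with P(H) = 0.051. P('match'|H) = 0.703, P('match'|¬H) = 0.235.
Update on result 1 ('no-match'): P(H) ← 0.297·0.0510 / (0.297·0.0510 + 0.765·0.9490) = 0.015147/0.74113 = 0.0204.
Update on result 2 ('match'): P(H) ← 0.703·0.0204 / (0.703·0.0204 + 0.235·0.9796) = 0.014368/0.24456 = 0.0587.
Update on result 3 ('no-match'): P(H) ← 0.297·0.0587 / (0.297·0.0587 + 0.765·0.9413) = 0.017448/0.73751 = 0.0237.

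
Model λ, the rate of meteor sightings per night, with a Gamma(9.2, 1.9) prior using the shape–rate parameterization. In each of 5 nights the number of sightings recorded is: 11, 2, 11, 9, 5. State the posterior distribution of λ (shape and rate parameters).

Posterior: Gamma(shape=47.2, rate=6.9)

The Poisson likelihood adds the total count to the shape and the number of exposure periods to the rate. Here ∑xᵢ = 38 and n = 5, so shape 9.2→47.2 and rate 1.9→6.9.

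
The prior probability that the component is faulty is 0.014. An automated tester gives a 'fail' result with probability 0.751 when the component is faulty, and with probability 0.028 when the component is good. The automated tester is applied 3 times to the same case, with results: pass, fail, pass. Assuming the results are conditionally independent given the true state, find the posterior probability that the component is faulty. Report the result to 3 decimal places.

Posterior P(H) ≈ 0.024

Let H be the event that the component is faulty; start with P(H) = 0.014. P('fail'|H) = 0.751, P('fail'|¬H) = 0.028.
Update on result 1 ('pass'): P(H) ← 0.249·0.0140 / (0.249·0.0140 + 0.972·0.9860) = 0.0034860/0.96188 = 0.0036.
Update on result 2 ('fail'): P(H) ← 0.751·0.0036 / (0.751·0.0036 + 0.028·0.9964) = 0.0027217/0.030620 = 0.0889.
Update on result 3 ('pass'): P(H) ← 0.249·0.0889 / (0.249·0.0889 + 0.972·0.9111) = 0.022133/0.90773 = 0.0244.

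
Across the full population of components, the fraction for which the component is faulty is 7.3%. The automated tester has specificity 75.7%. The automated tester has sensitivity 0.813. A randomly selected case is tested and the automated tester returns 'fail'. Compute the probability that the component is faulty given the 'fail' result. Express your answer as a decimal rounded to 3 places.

Write H for 'the component is faulty'. Prior odds H:¬H = 0.073/0.927 = 0.078749. For the 'fail' outcome, the likelihood ratio is 0.813/0.243 = 3.3457.
Posterior odds = 0.078749 × 3.3457 = 0.26347, so P(H|E) = 0.26347/(1+0.26347) = 0.209.

P(H | E) ≈ 0.209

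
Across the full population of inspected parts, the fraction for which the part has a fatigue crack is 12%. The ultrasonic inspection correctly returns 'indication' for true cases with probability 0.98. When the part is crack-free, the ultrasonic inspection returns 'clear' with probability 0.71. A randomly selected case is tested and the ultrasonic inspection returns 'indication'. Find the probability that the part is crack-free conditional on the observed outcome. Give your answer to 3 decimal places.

P(¬H | E) ≈ 0.685

Let H be the event that the part has a fatigue crack. P(H) = 0.12, so P(¬H) = 0.88. With E the 'indication' result, P(E|H) = 0.98 and P(E|¬H) = 0.29.
P(E) = 0.98·0.12 + 0.29·0.88 = 0.11760 + 0.25520 = 0.37280.
By Bayes' theorem, P(H|E) = 0.11760 / 0.37280 = 0.315. Hence P(¬H|E) = 1 − 0.315 = 0.685.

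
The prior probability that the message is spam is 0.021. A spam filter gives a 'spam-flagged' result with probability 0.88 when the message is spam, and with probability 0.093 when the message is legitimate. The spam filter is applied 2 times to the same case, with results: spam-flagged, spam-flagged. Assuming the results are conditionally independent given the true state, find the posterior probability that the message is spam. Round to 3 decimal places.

Posterior P(H) ≈ 0.658

With H the event that the message is spam, the joint likelihood of the observed sequence is P(data|H) = 0.88·0.88 = 0.77440 and P(data|¬H) = 0.093·0.093 = 0.0086490.
Bayes: P(H|data) = 0.021·0.77440 / (0.021·0.77440 + 0.979·0.0086490) = 0.016262/0.024730 = 0.6576.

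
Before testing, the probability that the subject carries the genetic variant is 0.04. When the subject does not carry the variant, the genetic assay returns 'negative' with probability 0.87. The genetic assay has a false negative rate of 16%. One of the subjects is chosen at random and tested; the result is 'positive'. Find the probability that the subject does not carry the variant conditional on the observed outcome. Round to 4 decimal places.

P(¬H | E) ≈ 0.7879

Write H for 'the subject carries the genetic variant'. Prior odds H:¬H = 0.04/0.96 = 0.041667. For the 'positive' outcome, the likelihood ratio is 0.84/0.13 = 6.4615.
Posterior odds = 0.041667 × 6.4615 = 0.26923, so P(H|E) = 0.26923/(1+0.26923) = 0.2121. Then P(¬H|E) = 1 − 0.2121 = 0.7879.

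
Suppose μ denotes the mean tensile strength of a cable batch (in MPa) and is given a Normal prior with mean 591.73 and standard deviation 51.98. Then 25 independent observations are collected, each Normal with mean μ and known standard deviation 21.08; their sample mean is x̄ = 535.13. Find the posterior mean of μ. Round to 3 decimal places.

Posterior mean ≈ 535.500

Prior precision 1/τ₀² = 1/51.98² = 0.00037011; data precision n/σ² = 25/21.08² = 0.0562599.
Posterior precision = 0.00037011 + 0.0562599 = 0.0566300.
Posterior mean = (0.00037011·591.73 + 0.0562599·535.13) / 0.0566300 = 535.500.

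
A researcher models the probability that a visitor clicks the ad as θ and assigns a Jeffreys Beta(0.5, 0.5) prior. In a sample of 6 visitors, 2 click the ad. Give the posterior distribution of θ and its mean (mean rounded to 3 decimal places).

Posterior: Beta(2.5, 4.5); mean ≈ 0.357

The binomial likelihood is conjugate to the Beta prior: with 2 successes and 4 failures, the posterior is Beta(0.5+2, 0.5+4) = Beta(2.5, 4.5).
Posterior mean = α/(α+β) = 2.5/7 = 0.357.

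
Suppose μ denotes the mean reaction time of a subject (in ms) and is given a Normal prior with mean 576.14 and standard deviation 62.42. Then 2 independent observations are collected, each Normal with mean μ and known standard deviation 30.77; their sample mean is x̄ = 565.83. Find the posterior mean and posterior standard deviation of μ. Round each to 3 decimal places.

With known σ, the Normal prior is conjugate. Weight on the data is w = (n/σ²)/(n/σ² + 1/τ₀²) = 0.00211239/(0.00211239+0.00025666) = 0.89166.
Posterior mean = w·x̄ + (1−w)·μ₀ = 0.89166·565.83 + 0.10834·576.14 = 566.947. Posterior variance = 1/(0.00211239+0.00025666) = 422.110, so SD = 20.545.

Posterior mean ≈ 566.947; posterior SD ≈ 20.545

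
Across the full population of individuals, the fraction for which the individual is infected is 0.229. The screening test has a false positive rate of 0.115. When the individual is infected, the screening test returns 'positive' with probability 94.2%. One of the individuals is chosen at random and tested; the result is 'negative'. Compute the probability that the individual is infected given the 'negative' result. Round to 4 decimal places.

P(H | E) ≈ 0.0191

Let H be the event that the individual is infected. P(H) = 0.229, so P(¬H) = 0.771. With E the 'negative' result, P(E|H) = 0.058 and P(E|¬H) = 0.885.
P(E) = 0.058·0.229 + 0.885·0.771 = 0.013282 + 0.68234 = 0.69562.
By Bayes' theorem, P(H|E) = 0.013282 / 0.69562 = 0.0191.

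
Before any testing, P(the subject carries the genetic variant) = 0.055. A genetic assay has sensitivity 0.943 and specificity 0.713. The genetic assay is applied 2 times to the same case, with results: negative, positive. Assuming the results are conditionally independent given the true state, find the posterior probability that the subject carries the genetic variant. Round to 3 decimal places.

Posterior P(H) ≈ 0.015

Let H be the event that the subject carries the genetic variant; start with P(H) = 0.055. P('positive'|H) = 0.943, P('positive'|¬H) = 0.287.
Update on result 1 ('negative'): P(H) ← 0.057·0.0550 / (0.057·0.0550 + 0.713·0.9450) = 0.0031350/0.67692 = 0.0046.
Update on result 2 ('positive'): P(H) ← 0.943·0.0046 / (0.943·0.0046 + 0.287·0.9954) = 0.0043673/0.29004 = 0.0151.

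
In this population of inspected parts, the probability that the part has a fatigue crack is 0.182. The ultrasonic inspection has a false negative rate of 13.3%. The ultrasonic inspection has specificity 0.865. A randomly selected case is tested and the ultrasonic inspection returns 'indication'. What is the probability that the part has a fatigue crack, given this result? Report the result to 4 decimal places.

P(H | E) ≈ 0.5883

Write H for 'the part has a fatigue crack'. Prior odds H:¬H = 0.182/0.818 = 0.22249. For the 'indication' outcome, the likelihood ratio is 0.867/0.135 = 6.4222.
Posterior odds = 0.22249 × 6.4222 = 1.4289, so P(H|E) = 1.4289/(1+1.4289) = 0.5883.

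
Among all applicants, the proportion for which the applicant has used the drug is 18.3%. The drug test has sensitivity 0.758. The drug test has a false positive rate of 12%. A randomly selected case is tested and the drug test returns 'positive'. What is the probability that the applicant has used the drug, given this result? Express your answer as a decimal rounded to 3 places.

P(H | E) ≈ 0.586

Let H be the event that the applicant has used the drug. P(H) = 0.183, so P(¬H) = 0.817. With E the 'positive' result, P(E|H) = 0.758 and P(E|¬H) = 0.12.
P(E) = 0.758·0.183 + 0.12·0.817 = 0.13871 + 0.098040 = 0.23675.
By Bayes' theorem, P(H|E) = 0.13871 / 0.23675 = 0.586.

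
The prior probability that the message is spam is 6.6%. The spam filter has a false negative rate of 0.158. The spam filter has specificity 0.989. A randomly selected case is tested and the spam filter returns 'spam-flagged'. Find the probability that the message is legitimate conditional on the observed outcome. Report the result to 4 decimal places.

P(¬H | E) ≈ 0.1560

Let H be the event that the message is spam. P(H) = 0.066, so P(¬H) = 0.934. With E the 'spam-flagged' result, P(E|H) = 0.842 and P(E|¬H) = 0.011.
P(E) = 0.842·0.066 + 0.011·0.934 = 0.055572 + 0.010274 = 0.065846.
By Bayes' theorem, P(H|E) = 0.055572 / 0.065846 = 0.8440. Hence P(¬H|E) = 1 − 0.8440 = 0.1560.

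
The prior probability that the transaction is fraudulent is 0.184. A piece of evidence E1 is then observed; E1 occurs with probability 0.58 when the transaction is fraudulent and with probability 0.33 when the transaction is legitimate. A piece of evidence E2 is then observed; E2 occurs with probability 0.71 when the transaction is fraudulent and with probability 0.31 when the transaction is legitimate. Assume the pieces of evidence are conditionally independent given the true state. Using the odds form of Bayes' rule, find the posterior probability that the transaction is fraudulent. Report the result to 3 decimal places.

Posterior probability ≈ 0.476

Prior odds = 0.184/(1−0.184) = 0.22549.
Likelihood ratio for E1 = 0.58/0.33 = 1.7576.
Likelihood ratio for E2 = 0.71/0.31 = 2.2903.
Posterior odds = prior odds × LR₁ × LR₂ = 0.90769.
Posterior probability = odds/(1+odds) = 0.90769/1.9077 = 0.476.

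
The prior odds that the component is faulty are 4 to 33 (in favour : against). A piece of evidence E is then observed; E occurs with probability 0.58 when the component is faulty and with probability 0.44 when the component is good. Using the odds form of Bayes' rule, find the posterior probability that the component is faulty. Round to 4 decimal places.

Prior odds = 4/33 = 0.12121. In log-odds, ln(0.12121) = -2.1102.
Add log likelihood ratio: ln(1.3182) = 0.27625.
Posterior log-odds = -1.8340, so posterior odds = exp(-1.8340) = 0.15978. Converting, P(H|E) = 0.15978/1.1598 = 0.1378.

Posterior probability ≈ 0.1378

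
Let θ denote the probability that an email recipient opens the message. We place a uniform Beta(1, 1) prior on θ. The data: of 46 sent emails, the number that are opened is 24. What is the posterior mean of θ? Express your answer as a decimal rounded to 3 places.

Posterior mean ≈ 0.521

Observing 24 successes and 22 failures updates Beta(1, 1) by adding the success and failure counts to the two shape parameters: α = 1+24 = 25, β = 1+22 = 23.
E[θ | data] = 25/(25+23) = 0.521.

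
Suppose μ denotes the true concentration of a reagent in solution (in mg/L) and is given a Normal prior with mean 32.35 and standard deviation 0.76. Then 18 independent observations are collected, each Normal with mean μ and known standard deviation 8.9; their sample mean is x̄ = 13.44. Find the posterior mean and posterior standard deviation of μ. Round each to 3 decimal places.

Posterior mean ≈ 30.156; posterior SD ≈ 0.715

Prior precision 1/τ₀² = 1/0.76² = 1.73130; data precision n/σ² = 18/8.9² = 0.227244.
Posterior precision = 1.73130 + 0.227244 = 1.95855, giving posterior SD = 1/√1.95855 = 0.715.
Posterior mean = (1.73130·32.35 + 0.227244·13.44) / 1.95855 = 30.156.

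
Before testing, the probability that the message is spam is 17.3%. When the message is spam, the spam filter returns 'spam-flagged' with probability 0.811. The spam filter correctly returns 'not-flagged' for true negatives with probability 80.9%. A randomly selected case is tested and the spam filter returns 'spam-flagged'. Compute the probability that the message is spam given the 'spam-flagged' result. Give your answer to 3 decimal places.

P(H | E) ≈ 0.470

Write H for 'the message is spam'. Prior odds H:¬H = 0.173/0.827 = 0.20919. For the 'spam-flagged' outcome, the likelihood ratio is 0.811/0.191 = 4.2461.
Posterior odds = 0.20919 × 4.2461 = 0.88824, so P(H|E) = 0.88824/(1+0.88824) = 0.470.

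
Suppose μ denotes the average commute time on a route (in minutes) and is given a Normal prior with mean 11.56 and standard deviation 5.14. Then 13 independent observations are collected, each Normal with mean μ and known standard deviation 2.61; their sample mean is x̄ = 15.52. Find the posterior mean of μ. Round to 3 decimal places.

Posterior mean ≈ 15.443

Prior precision 1/τ₀² = 1/5.14² = 0.0378507; data precision n/σ² = 13/2.61² = 1.90837.
Posterior precision = 0.0378507 + 1.90837 = 1.94622.
Posterior mean = (0.0378507·11.56 + 1.90837·15.52) / 1.94622 = 15.443.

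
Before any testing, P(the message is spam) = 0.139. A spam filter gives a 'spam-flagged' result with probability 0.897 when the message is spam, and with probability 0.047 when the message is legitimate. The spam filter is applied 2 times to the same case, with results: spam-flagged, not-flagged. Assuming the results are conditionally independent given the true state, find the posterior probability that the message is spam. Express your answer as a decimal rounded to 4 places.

With H the event that the message is spam, the joint likelihood of the observed sequence is P(data|H) = 0.897·0.103 = 0.092391 and P(data|¬H) = 0.047·0.953 = 0.044791.
Bayes: P(H|data) = 0.139·0.092391 / (0.139·0.092391 + 0.861·0.044791) = 0.012842/0.051407 = 0.2498.

Posterior P(H) ≈ 0.2498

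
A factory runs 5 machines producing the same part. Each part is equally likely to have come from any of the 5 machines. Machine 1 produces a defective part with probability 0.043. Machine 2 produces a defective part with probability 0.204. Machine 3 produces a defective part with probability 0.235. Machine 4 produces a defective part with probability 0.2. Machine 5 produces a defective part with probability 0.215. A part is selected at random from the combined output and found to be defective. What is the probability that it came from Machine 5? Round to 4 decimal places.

P(defective|M1) = 0.043; P(defective|M2) = 0.204; P(defective|M3) = 0.235; P(defective|M4) = 0.2; P(defective|M5) = 0.215.
Prior × likelihood for each source: 0.2·0.043=0.008600, 0.2·0.204=0.04080, 0.2·0.235=0.04700, 0.2·0.2=0.04000, 0.2·0.215=0.04300. Summing gives P(defective) = 0.17940.
P(Machine 5 | defective) = 0.04300 / 0.17940 = 0.2397.

Posterior probability ≈ 0.2397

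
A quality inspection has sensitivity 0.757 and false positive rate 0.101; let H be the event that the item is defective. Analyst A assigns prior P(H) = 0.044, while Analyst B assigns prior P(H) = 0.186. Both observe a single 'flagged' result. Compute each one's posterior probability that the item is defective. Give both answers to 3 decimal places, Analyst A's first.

Analyst A: 0.256; Analyst B: 0.631

P('+'|H) = 0.757, P('+'|¬H) = 0.101.
Analyst A: numerator 0.757·0.044 = 0.033308; evidence = 0.033308+0.101·0.956 = 0.12986; posterior = 0.256.
Analyst B: numerator 0.757·0.186 = 0.14080; evidence = 0.14080+0.101·0.814 = 0.22302; posterior = 0.631.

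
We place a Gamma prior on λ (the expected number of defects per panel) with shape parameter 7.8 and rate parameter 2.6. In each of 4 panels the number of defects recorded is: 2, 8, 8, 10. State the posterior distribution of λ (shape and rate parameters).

The Poisson likelihood adds the total count to the shape and the number of exposure periods to the rate. Here ∑xᵢ = 28 and n = 4, so shape 7.8→35.8 and rate 2.6→6.6.

Posterior: Gamma(shape=35.8, rate=6.6)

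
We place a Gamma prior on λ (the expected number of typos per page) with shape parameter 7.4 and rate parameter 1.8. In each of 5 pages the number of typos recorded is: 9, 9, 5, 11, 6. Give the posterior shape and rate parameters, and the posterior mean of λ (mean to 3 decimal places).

Posterior: Gamma(shape=47.4, rate=6.8); mean ≈ 6.971

The Poisson likelihood adds the total count to the shape and the number of exposure periods to the rate. Here ∑xᵢ = 40 and n = 5, so shape 7.4→47.4 and rate 1.8→6.8.
E[λ | data] = 47.4/6.8 = 6.971.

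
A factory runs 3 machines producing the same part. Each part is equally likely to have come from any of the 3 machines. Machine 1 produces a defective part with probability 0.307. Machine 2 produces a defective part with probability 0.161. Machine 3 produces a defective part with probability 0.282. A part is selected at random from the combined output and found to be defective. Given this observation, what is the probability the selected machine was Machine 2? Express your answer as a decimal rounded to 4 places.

Tabulate prior·likelihood by source: [1] prior 0.333333, lik 0.307, product 0.1023; [2] prior 0.333333, lik 0.161, product 0.05367; [3] prior 0.333333, lik 0.282, product 0.09400.
Normalizing constant = 0.25000; the posterior for Machine 2 is its product over the sum, 0.05367/0.25000 = 0.2147.

Posterior probability ≈ 0.2147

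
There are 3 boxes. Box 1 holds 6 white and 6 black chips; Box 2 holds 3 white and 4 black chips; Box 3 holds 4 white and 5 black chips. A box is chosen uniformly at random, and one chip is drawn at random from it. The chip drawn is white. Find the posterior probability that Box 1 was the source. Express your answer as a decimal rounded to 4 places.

Posterior probability ≈ 0.3642

P(white|Box 1) = 0.5; P(white|Box 2) = 0.4286; P(white|Box 3) = 0.4444.
Prior × likelihood for each source: 0.333333·0.5=0.1667, 0.333333·0.4286=0.1429, 0.333333·0.4444=0.1481. Summing gives P(white) = 0.45767.
P(Box 1 | white) = 0.1667 / 0.45767 = 0.3642.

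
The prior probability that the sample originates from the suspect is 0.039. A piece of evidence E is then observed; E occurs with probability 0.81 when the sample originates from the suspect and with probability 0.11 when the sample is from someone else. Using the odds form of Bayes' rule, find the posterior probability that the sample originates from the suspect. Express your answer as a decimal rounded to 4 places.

Prior odds = 0.039/(1−0.039) = 0.040583. In log-odds, ln(0.040583) = -3.2044.
Add log likelihood ratio: ln(7.3636) = 1.9966.
Posterior log-odds = -1.2079, so posterior odds = exp(-1.2079) = 0.29884. Converting, P(H|E) = 0.29884/1.2988 = 0.2301.

Posterior probability ≈ 0.2301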